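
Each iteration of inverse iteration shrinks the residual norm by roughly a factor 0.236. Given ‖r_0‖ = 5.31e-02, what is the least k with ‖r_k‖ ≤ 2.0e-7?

9

After k steps, ‖r_k‖ ≈ 5.31e-02·0.236^k.
Need 0.236^k ≤ 2.0e-7/5.31e-02 = 3.76648e-06.
k ≥ ln(3.76648e-06)/ln(0.236) = -12.4894/-1.44392 = 8.650.
Smallest integer k = 9.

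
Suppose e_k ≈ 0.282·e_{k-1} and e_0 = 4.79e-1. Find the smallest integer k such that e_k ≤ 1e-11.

20

After k steps, e_k ≈ 4.79e-1·0.282^k.
Need 0.282^k ≤ 1e-11/4.79e-1 = 2.08768e-11.
k ≥ ln(2.08768e-11)/ln(0.282) = -24.5924/-1.26585 = 19.428.
Smallest integer k = 20.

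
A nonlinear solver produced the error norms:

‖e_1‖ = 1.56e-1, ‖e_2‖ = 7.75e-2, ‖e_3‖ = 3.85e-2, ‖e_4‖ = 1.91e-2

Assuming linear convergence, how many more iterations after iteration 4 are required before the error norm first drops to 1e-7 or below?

Rate ρ ≈ ‖e_4‖/‖e_3‖ = 1.91e-2/3.85e-2 = 0.4961.
After j more steps, ‖e_{4+j}‖ ≈ 1.91e-2·ρ^j; need ρ^j ≤ 1e-7/1.91e-2 = 5.2356e-06.
j ≥ ln(5.2356e-06)/ln(0.4961) = -12.1600/-0.70098 = 17.347.
So 18 more iterations are needed.

18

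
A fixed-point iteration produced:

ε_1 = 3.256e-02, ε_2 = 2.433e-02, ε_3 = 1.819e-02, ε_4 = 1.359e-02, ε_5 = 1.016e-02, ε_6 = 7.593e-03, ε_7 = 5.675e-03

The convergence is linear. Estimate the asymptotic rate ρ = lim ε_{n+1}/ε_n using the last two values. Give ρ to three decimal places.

0.747

ρ ≈ ε_7/ε_6 = 5.675e-03/7.593e-03 = 0.74740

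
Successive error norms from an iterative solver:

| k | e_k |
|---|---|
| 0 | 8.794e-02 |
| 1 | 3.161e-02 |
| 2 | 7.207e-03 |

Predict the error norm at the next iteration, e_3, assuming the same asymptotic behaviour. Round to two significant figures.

8.5e-4

First estimate the order: p ≈ ln(e_2/e_1) / ln(e_1/e_0) = ln(7.207e-03/3.161e-02)/ln(3.161e-02/8.794e-02) = ln(0.227997)/ln(0.35945) ≈ 1.4449.
Then e_3 ≈ e_2·(e_2/e_1)^p = 7.207e-03·(0.227997)^1.4449 = 7.207e-03·0.118106 ≈ 0.0008512.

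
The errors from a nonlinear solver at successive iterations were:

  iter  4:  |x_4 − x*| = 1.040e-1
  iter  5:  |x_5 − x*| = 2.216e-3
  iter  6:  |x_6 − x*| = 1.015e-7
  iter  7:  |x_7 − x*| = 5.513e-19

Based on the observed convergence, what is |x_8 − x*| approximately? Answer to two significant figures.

3.1e-48

First estimate the order: p ≈ ln(|x_7 − x*|/|x_6 − x*|) / ln(|x_6 − x*|/|x_5 − x*|) = ln(5.513e-19/1.015e-7)/ln(1.015e-7/2.216e-3) = ln(5.43153e-12)/ln(4.58032e-05) ≈ 2.5962.
Then |x_8 − x*| ≈ |x_7 − x*|·(|x_7 − x*|/|x_6 − x*|)^p = 5.513e-19·(5.43153e-12)^2.5962 = 5.513e-19·5.67029e-30 ≈ 3.126e-48.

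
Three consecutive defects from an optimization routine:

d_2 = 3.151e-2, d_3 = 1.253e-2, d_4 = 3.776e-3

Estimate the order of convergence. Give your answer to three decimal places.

p ≈ ln(d_4/d_3) / ln(d_3/d_2)
  = ln(3.776e-3/1.253e-2) / ln(1.253e-2/3.151e-2)
  = ln(0.301357) / ln(0.397652)
  = -1.199460 / -0.922178 ≈ 1.300682

1.301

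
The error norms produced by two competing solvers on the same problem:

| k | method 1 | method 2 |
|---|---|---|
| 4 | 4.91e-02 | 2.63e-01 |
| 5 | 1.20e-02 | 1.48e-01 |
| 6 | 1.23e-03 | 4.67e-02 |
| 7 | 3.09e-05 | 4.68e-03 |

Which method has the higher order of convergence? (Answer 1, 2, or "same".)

Method 1: p ≈ ln(3.09e-05/1.23e-03)/ln(1.23e-03/1.20e-02) ≈ 1.62.
Method 2: p ≈ ln(4.68e-03/4.67e-02)/ln(4.67e-02/1.48e-01) ≈ 1.99.
Method 2 has the higher order (≈2.0 vs ≈1.6).

2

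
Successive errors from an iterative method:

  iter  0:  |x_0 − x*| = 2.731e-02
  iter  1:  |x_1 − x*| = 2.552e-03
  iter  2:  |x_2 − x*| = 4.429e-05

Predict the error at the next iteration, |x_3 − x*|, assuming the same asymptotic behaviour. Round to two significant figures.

4.3e-8

First estimate the order: p ≈ ln(|x_2 − x*|/|x_1 − x*|) / ln(|x_1 − x*|/|x_0 − x*|) = ln(4.429e-05/2.552e-03)/ln(2.552e-03/2.731e-02) = ln(0.017355)/ln(0.0934456) ≈ 1.7102.
Then |x_3 − x*| ≈ |x_2 − x*|·(|x_2 − x*|/|x_1 − x*|)^p = 4.429e-05·(0.017355)^1.7102 = 4.429e-05·0.000975133 ≈ 4.319e-08.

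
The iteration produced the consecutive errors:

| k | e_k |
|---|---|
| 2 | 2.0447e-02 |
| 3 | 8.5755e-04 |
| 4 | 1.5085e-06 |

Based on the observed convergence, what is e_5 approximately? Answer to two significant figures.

First estimate the order: p ≈ ln(e_4/e_3) / ln(e_3/e_2) = ln(1.5085e-06/8.5755e-04)/ln(8.5755e-04/2.0447e-02) = ln(0.00175908)/ln(0.0419401) ≈ 2.0000.
Then e_5 ≈ e_4·(e_4/e_3)^p = 1.5085e-06·(0.00175908)^2.0000 = 1.5085e-06·3.09436e-06 ≈ 4.668e-12.

4.7e-12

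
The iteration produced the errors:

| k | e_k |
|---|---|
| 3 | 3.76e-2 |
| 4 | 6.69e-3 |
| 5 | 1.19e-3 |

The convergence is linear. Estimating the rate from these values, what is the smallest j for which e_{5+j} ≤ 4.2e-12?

Rate ρ ≈ e_5/e_4 = 1.19e-3/6.69e-3 = 0.1779.
After j more steps, e_{5+j} ≈ 1.19e-3·ρ^j; need ρ^j ≤ 4.2e-12/1.19e-3 = 3.52941e-09.
j ≥ ln(3.52941e-09)/ln(0.1779) = -19.4621/-1.72653 = 11.272.
So 12 more iterations are needed.

12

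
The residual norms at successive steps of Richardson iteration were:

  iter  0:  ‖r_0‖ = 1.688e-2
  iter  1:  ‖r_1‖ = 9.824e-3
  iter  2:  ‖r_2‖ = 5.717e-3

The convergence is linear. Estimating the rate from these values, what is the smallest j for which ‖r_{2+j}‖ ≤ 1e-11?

38

Rate ρ ≈ ‖r_2‖/‖r_1‖ = 5.717e-3/9.824e-3 = 0.5819.
After j more steps, ‖r_{2+j}‖ ≈ 5.717e-3·ρ^j; need ρ^j ≤ 1e-11/5.717e-3 = 1.74917e-09.
j ≥ ln(1.74917e-09)/ln(0.5819) = -20.1641/-0.54146 = 37.240.
So 38 more iterations are needed.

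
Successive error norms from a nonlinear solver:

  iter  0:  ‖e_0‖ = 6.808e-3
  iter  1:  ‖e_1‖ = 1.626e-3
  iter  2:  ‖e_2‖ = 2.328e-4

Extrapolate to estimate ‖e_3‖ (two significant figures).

1.7e-5

First estimate the order: p ≈ ln(‖e_2‖/‖e_1‖) / ln(‖e_1‖/‖e_0‖) = ln(2.328e-4/1.626e-3)/ln(1.626e-3/6.808e-3) = ln(0.143173)/ln(0.238837) ≈ 1.3574.
Then ‖e_3‖ ≈ ‖e_2‖·(‖e_2‖/‖e_1‖)^p = 2.328e-4·(0.143173)^1.3574 = 2.328e-4·0.0714769 ≈ 1.664e-05.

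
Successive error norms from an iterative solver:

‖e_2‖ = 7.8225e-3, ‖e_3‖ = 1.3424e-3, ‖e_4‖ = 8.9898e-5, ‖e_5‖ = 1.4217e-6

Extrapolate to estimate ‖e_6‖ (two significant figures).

First estimate the order: p ≈ ln(‖e_5‖/‖e_4‖) / ln(‖e_4‖/‖e_3‖) = ln(1.4217e-6/8.9898e-5)/ln(8.9898e-5/1.3424e-3) = ln(0.0158146)/ln(0.0669681) ≈ 1.5338.
Then ‖e_6‖ ≈ ‖e_5‖·(‖e_5‖/‖e_4‖)^p = 1.4217e-6·(0.0158146)^1.5338 = 1.4217e-6·0.00172868 ≈ 2.458e-09.

2.5e-9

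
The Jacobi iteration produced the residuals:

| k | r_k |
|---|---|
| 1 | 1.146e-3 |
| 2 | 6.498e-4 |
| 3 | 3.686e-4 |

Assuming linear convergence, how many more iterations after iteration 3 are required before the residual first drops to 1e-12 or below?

35

Rate ρ ≈ r_3/r_2 = 3.686e-4/6.498e-4 = 0.5673.
After j more steps, r_{3+j} ≈ 3.686e-4·ρ^j; need ρ^j ≤ 1e-12/3.686e-4 = 2.71297e-09.
j ≥ ln(2.71297e-09)/ln(0.5673) = -19.7252/-0.56687 = 34.797.
So 35 more iterations are needed.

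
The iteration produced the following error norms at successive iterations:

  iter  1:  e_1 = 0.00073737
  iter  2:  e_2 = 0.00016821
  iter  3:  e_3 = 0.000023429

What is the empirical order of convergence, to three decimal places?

1.334

p ≈ ln(e_3/e_2) / ln(e_2/e_1)
  = ln(0.000023429/0.00016821) / ln(0.00016821/0.00073737)
  = ln(0.139284) / ln(0.228122)
  = -1.971240 / -1.477875 ≈ 1.333834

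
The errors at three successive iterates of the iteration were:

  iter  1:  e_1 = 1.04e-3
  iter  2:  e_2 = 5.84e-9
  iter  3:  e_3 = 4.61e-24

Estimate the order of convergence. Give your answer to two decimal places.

p ≈ ln(e_3/e_2) / ln(e_2/e_1)
  = ln(4.61e-24/5.84e-9) / ln(5.84e-9/1.04e-3)
  = ln(7.89384e-16) / ln(5.61538e-06)
  = -34.77528 / -12.09000 ≈ 2.87637

2.88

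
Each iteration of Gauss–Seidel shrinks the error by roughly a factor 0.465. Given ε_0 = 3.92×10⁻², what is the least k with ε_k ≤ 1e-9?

After k steps, ε_k ≈ 3.92×10⁻²·0.465^k.
Need 0.465^k ≤ 1e-9/3.92×10⁻² = 2.55102e-08.
k ≥ ln(2.55102e-08)/ln(0.465) = -17.4842/-0.76572 = 22.834.
Smallest integer k = 23.

23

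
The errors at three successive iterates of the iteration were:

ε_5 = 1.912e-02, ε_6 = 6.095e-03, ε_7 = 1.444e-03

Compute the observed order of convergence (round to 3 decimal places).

p ≈ ln(ε_7/ε_6) / ln(ε_6/ε_5)
  = ln(1.444e-03/6.095e-03) / ln(6.095e-03/1.912e-02)
  = ln(0.236916) / ln(0.318776)
  = -1.440050 / -1.143267 ≈ 1.259592

1.260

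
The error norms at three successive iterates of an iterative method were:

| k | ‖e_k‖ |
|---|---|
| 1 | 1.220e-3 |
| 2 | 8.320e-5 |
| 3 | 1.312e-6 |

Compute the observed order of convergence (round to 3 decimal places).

1.545

p ≈ ln(‖e_3‖/‖e_2‖) / ln(‖e_2‖/‖e_1‖)
  = ln(1.312e-6/8.320e-5) / ln(8.320e-5/1.220e-3)
  = ln(0.0157692) / ln(0.0681967)
  = -4.149697 / -2.685359 ≈ 1.545304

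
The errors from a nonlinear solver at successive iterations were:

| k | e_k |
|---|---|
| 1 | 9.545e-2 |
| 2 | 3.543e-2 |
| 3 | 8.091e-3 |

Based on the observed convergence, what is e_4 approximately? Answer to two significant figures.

9.0e-4

First estimate the order: p ≈ ln(e_3/e_2) / ln(e_2/e_1) = ln(8.091e-3/3.543e-2)/ln(3.543e-2/9.545e-2) = ln(0.228366)/ln(0.371189) ≈ 1.4902.
Then e_4 ≈ e_3·(e_3/e_2)^p = 8.091e-3·(0.228366)^1.4902 = 8.091e-3·0.110722 ≈ 0.0008959.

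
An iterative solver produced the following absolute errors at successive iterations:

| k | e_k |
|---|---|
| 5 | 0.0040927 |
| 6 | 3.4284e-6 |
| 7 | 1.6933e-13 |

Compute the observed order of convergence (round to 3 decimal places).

p ≈ ln(e_7/e_6) / ln(e_6/e_5)
  = ln(1.6933e-13/3.4284e-6) / ln(3.4284e-6/0.0040927)
  = ln(4.93904e-08) / ln(0.000837687)
  = -16.823510 / -7.084866 ≈ 2.374570

2.375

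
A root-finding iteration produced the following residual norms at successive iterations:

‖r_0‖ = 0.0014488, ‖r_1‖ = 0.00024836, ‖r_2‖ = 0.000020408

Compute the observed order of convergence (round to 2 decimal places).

p ≈ ln(‖r_2‖/‖r_1‖) / ln(‖r_1‖/‖r_0‖)
  = ln(0.000020408/0.00024836) / ln(0.00024836/0.0014488)
  = ln(0.082171) / ln(0.171425)
  = -2.49895 / -1.76361 ≈ 1.41695

1.42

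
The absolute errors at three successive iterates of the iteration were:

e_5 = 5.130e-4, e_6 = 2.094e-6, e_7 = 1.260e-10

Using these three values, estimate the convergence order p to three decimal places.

p ≈ ln(e_7/e_6) / ln(e_6/e_5)
  = ln(1.260e-10/2.094e-6) / ln(2.094e-6/5.130e-4)
  = ln(6.01719e-05) / ln(0.00408187)
  = -9.718305 / -5.501200 ≈ 1.766579

1.767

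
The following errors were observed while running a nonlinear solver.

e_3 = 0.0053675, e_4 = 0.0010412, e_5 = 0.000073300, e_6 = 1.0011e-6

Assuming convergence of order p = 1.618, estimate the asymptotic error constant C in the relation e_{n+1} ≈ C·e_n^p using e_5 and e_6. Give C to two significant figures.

4.9

C ≈ e_6 / e_5^1.618
  = 1.0011e-6 / (0.000073300)^1.618
  = 1.0011e-6 / 2.04051e-07 ≈ 4.9061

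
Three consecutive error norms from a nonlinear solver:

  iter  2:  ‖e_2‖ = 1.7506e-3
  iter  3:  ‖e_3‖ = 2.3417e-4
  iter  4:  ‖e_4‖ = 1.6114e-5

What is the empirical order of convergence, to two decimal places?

p ≈ ln(‖e_4‖/‖e_3‖) / ln(‖e_3‖/‖e_2‖)
  = ln(1.6114e-5/2.3417e-4) / ln(2.3417e-4/1.7506e-3)
  = ln(0.0688133) / ln(0.133766)
  = -2.67636 / -2.01166 ≈ 1.33042

1.33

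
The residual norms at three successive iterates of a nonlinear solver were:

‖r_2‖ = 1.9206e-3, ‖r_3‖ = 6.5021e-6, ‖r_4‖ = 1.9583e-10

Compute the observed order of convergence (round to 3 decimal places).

p ≈ ln(‖r_4‖/‖r_3‖) / ln(‖r_3‖/‖r_2‖)
  = ln(1.9583e-10/6.5021e-6) / ln(6.5021e-6/1.9206e-3)
  = ln(3.0118e-05) / ln(0.00338545)
  = -10.410388 / -5.688268 ≈ 1.830151

1.830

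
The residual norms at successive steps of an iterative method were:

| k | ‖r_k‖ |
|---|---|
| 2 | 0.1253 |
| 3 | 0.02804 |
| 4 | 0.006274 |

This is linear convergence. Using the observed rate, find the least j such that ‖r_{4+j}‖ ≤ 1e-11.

Rate ρ ≈ ‖r_4‖/‖r_3‖ = 0.006274/0.02804 = 0.2238.
After j more steps, ‖r_{4+j}‖ ≈ 0.006274·ρ^j; need ρ^j ≤ 1e-11/0.006274 = 1.59388e-09.
j ≥ ln(1.59388e-09)/ln(0.2238) = -20.2571/-1.49700 = 13.532.
So 14 more iterations are needed.

14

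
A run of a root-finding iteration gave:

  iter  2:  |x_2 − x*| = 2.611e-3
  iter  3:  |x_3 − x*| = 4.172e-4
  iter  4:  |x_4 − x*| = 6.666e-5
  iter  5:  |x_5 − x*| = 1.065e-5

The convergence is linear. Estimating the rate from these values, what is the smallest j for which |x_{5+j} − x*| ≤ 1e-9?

6

Rate ρ ≈ |x_5 − x*|/|x_4 − x*| = 1.065e-5/6.666e-5 = 0.1598.
After j more steps, |x_{5+j} − x*| ≈ 1.065e-5·ρ^j; need ρ^j ≤ 1e-9/1.065e-5 = 9.38967e-05.
j ≥ ln(9.38967e-05)/ln(0.1598) = -9.2733/-1.83383 = 5.057.
So 6 more iterations are needed.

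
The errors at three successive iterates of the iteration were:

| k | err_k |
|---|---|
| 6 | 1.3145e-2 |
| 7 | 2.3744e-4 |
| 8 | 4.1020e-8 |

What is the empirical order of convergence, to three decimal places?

p ≈ ln(err_8/err_7) / ln(err_7/err_6)
  = ln(4.1020e-8/2.3744e-4) / ln(2.3744e-4/1.3145e-2)
  = ln(0.000172759) / ln(0.0180631)
  = -8.663613 / -4.013884 ≈ 2.158411

2.158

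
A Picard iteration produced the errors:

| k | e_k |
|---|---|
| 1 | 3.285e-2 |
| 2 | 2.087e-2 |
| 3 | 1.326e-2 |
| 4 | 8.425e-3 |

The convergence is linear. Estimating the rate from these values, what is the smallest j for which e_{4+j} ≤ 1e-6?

Rate ρ ≈ e_4/e_3 = 8.425e-3/1.326e-2 = 0.6354.
After j more steps, e_{4+j} ≈ 8.425e-3·ρ^j; need ρ^j ≤ 1e-6/8.425e-3 = 0.000118694.
j ≥ ln(0.000118694)/ln(0.6354) = -9.0390/-0.45350 = 19.932.
So 20 more iterations are needed.

20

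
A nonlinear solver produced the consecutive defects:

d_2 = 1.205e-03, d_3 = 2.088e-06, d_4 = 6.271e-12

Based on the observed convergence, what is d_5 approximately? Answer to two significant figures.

First estimate the order: p ≈ ln(d_4/d_3) / ln(d_3/d_2) = ln(6.271e-12/2.088e-06)/ln(2.088e-06/1.205e-03) = ln(3.00335e-06)/ln(0.00173278) ≈ 2.0000.
Then d_5 ≈ d_4·(d_4/d_3)^p = 6.271e-12·(3.00335e-06)^2.0000 = 6.271e-12·9.02011e-12 ≈ 5.657e-23.

5.7e-23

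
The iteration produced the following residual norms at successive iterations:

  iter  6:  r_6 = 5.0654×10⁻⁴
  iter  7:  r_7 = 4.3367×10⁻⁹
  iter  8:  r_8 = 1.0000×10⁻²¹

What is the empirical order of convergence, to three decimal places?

2.494

p ≈ ln(r_8/r_7) / ln(r_7/r_6)
  = ln(1.0000×10⁻²¹/4.3367×10⁻⁹) / ln(4.3367×10⁻⁹/5.0654×10⁻⁴)
  = ln(2.3059e-13) / ln(8.56142e-06)
  = -29.098135 / -11.668244 ≈ 2.493789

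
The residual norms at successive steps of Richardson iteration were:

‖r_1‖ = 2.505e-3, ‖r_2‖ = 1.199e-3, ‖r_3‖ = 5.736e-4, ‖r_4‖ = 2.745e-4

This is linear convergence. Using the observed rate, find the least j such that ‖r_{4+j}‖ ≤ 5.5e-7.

Rate ρ ≈ ‖r_4‖/‖r_3‖ = 2.745e-4/5.736e-4 = 0.4786.
After j more steps, ‖r_{4+j}‖ ≈ 2.745e-4·ρ^j; need ρ^j ≤ 5.5e-7/2.745e-4 = 0.00200364.
j ≥ ln(0.00200364)/ln(0.4786) = -6.2128/-0.73689 = 8.431.
So 9 more iterations are needed.

9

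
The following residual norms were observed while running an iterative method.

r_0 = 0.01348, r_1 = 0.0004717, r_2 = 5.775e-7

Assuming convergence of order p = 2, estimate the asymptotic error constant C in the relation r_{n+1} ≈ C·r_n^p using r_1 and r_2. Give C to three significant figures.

C ≈ r_2 / r_1^2
  = 5.775e-7 / (0.0004717)^2
  = 5.775e-7 / 2.22501e-07 ≈ 2.5955

2.60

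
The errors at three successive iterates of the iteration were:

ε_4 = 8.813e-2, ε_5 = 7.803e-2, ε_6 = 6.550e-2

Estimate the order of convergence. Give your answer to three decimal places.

p ≈ ln(ε_6/ε_5) / ln(ε_5/ε_4)
  = ln(6.550e-2/7.803e-2) / ln(7.803e-2/8.813e-2)
  = ln(0.839421) / ln(0.885397)
  = -0.175043 / -0.121719 ≈ 1.438091

1.438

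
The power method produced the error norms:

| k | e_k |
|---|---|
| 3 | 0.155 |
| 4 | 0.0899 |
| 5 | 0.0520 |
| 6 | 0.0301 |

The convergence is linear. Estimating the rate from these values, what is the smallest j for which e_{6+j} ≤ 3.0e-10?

34

Rate ρ ≈ e_6/e_5 = 0.0301/0.0520 = 0.5788.
After j more steps, e_{6+j} ≈ 0.0301·ρ^j; need ρ^j ≤ 3.0e-10/0.0301 = 9.96678e-09.
j ≥ ln(9.96678e-09)/ln(0.5788) = -18.4240/-0.54680 = 33.694.
So 34 more iterations are needed.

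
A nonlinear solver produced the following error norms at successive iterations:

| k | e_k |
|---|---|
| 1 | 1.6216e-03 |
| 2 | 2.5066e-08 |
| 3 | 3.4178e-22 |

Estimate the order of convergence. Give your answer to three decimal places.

2.882

p ≈ ln(e_3/e_2) / ln(e_2/e_1)
  = ln(3.4178e-22/2.5066e-08) / ln(2.5066e-08/1.6216e-03)
  = ln(1.36352e-14) / ln(1.54576e-05)
  = -31.926122 / -11.077410 ≈ 2.882093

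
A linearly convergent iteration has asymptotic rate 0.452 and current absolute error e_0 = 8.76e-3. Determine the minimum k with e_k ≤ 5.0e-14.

After k steps, e_k ≈ 8.76e-3·0.452^k.
Need 0.452^k ≤ 5.0e-14/8.76e-3 = 5.70776e-12.
k ≥ ln(5.70776e-12)/ln(0.452) = -25.8892/-0.79407 = 32.603.
Smallest integer k = 33.

33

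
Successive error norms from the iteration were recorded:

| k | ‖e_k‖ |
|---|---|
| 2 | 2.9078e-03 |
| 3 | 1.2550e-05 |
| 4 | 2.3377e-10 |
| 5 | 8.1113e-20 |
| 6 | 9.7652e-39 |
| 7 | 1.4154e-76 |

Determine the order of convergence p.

Consecutive ratios: ‖e_7‖/‖e_6‖ = 1.4154e-76/9.7652e-39 = 1.44943e-38, ‖e_6‖/‖e_5‖ = 9.7652e-39/8.1113e-20 = 1.2039e-19.
p ≈ ln(1.44943e-38)/ln(1.2039e-19) = -87.1271/-43.5635 ≈ 2.00.
So the convergence is quadratic (order 2).

2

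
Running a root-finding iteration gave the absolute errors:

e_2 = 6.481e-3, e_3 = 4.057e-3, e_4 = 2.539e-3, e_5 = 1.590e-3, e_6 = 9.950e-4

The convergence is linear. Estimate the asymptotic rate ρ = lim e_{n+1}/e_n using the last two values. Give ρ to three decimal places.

ρ ≈ e_6/e_5 = 9.950e-4/1.590e-3 = 0.62579

0.626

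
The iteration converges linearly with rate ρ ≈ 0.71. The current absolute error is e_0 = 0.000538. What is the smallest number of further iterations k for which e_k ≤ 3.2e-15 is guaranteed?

76

After k steps, e_k ≈ 0.000538·0.71^k.
Need 0.71^k ≤ 3.2e-15/0.000538 = 5.94796e-12.
k ≥ ln(5.94796e-12)/ln(0.71) = -25.8480/-0.34249 = 75.471.
Smallest integer k = 76.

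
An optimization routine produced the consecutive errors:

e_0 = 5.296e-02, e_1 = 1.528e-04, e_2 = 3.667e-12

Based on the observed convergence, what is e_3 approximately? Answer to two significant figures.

5.1e-35

First estimate the order: p ≈ ln(e_2/e_1) / ln(e_1/e_0) = ln(3.667e-12/1.528e-04)/ln(1.528e-04/5.296e-02) = ln(2.39987e-08)/ln(0.0028852) ≈ 3.0001.
Then e_3 ≈ e_2·(e_2/e_1)^p = 3.667e-12·(2.39987e-08)^3.0001 = 3.667e-12·1.37975e-23 ≈ 5.06e-35.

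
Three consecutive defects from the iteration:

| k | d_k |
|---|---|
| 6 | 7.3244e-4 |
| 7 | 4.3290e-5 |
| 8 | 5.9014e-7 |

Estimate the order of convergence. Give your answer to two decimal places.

p ≈ ln(d_8/d_7) / ln(d_7/d_6)
  = ln(5.9014e-7/4.3290e-5) / ln(4.3290e-5/7.3244e-4)
  = ln(0.0136322) / ln(0.0591038)
  = -4.29532 / -2.82846 ≈ 1.51861

1.52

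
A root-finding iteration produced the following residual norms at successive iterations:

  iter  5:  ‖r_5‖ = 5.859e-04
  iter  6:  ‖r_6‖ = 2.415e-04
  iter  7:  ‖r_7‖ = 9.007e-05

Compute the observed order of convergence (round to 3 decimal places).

1.113

p ≈ ln(‖r_7‖/‖r_6‖) / ln(‖r_6‖/‖r_5‖)
  = ln(9.007e-05/2.415e-04) / ln(2.415e-04/5.859e-04)
  = ln(0.372961) / ln(0.412186)
  = -0.986281 / -0.886281 ≈ 1.112831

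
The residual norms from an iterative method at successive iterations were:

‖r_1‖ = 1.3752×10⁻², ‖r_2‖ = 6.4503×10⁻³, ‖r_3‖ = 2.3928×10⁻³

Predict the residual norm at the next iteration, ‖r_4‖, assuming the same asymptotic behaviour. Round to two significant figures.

First estimate the order: p ≈ ln(‖r_3‖/‖r_2‖) / ln(‖r_2‖/‖r_1‖) = ln(2.3928×10⁻³/6.4503×10⁻³)/ln(6.4503×10⁻³/1.3752×10⁻²) = ln(0.370959)/ln(0.469045) ≈ 1.3099.
Then ‖r_4‖ ≈ ‖r_3‖·(‖r_3‖/‖r_2‖)^p = 2.3928×10⁻³·(0.370959)^1.3099 = 2.3928×10⁻³·0.27281 ≈ 0.0006528.

6.5e-4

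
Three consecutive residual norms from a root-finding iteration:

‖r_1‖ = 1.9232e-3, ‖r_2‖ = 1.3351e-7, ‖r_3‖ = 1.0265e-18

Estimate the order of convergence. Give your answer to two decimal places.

p ≈ ln(‖r_3‖/‖r_2‖) / ln(‖r_2‖/‖r_1‖)
  = ln(1.0265e-18/1.3351e-7) / ln(1.3351e-7/1.9232e-3)
  = ln(7.68856e-12) / ln(6.94208e-05)
  = -25.59129 / -9.57532 ≈ 2.67263

2.67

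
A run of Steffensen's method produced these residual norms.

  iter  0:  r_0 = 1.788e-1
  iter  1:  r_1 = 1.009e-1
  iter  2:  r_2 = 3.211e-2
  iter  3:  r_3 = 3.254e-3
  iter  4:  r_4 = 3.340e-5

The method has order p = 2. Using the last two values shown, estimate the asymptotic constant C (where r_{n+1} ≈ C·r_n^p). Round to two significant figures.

3.2

C ≈ r_4 / r_3^2
  = 3.340e-5 / (3.254e-3)^2
  = 3.340e-5 / 1.05885e-05 ≈ 3.1544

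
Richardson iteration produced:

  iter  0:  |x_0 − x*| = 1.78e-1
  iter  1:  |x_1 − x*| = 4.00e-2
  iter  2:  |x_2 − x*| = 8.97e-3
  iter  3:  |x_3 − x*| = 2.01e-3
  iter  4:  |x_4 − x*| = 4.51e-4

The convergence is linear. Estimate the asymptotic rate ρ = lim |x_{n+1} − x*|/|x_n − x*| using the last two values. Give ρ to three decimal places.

ρ ≈ |x_4 − x*|/|x_3 − x*| = 4.51e-4/2.01e-3 = 0.22438

0.224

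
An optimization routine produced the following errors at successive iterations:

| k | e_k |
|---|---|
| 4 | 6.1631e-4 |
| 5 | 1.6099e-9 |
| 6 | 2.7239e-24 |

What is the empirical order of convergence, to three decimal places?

p ≈ ln(e_6/e_5) / ln(e_5/e_4)
  = ln(2.7239e-24/1.6099e-9) / ln(1.6099e-9/6.1631e-4)
  = ln(1.69197e-15) / ln(2.61216e-06)
  = -34.012883 / -12.855333 ≈ 2.645819

2.646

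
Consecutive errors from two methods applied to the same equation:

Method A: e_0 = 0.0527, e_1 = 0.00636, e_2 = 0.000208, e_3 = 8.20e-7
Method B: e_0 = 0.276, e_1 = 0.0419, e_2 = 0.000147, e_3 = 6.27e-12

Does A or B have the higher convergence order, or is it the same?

B

Method A: p ≈ ln(8.20e-7/0.000208)/ln(0.000208/0.00636) ≈ 1.62.
Method B: p ≈ ln(6.27e-12/0.000147)/ln(0.000147/0.0419) ≈ 3.00.
Method B has the higher order (≈3.0 vs ≈1.6).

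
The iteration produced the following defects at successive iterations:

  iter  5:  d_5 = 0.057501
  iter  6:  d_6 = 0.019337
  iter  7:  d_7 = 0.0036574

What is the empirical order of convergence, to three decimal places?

p ≈ ln(d_7/d_6) / ln(d_6/d_5)
  = ln(0.0036574/0.019337) / ln(0.019337/0.057501)
  = ln(0.18914) / ln(0.33629)
  = -1.665268 / -1.089781 ≈ 1.528076

1.528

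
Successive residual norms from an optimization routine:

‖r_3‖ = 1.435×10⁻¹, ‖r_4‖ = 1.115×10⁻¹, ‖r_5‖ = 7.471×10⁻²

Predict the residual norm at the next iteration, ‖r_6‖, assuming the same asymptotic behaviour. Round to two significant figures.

First estimate the order: p ≈ ln(‖r_5‖/‖r_4‖) / ln(‖r_4‖/‖r_3‖) = ln(7.471×10⁻²/1.115×10⁻¹)/ln(1.115×10⁻¹/1.435×10⁻¹) = ln(0.670045)/ln(0.777003) ≈ 1.5870.
Then ‖r_6‖ ≈ ‖r_5‖·(‖r_5‖/‖r_4‖)^p = 7.471×10⁻²·(0.670045)^1.5870 = 7.471×10⁻²·0.529696 ≈ 0.03957.

4.0e-2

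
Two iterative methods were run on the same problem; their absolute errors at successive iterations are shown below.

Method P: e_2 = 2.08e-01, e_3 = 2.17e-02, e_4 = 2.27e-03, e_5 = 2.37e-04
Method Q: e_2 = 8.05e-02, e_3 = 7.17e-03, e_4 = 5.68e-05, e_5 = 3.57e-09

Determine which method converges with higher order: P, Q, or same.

Method P: p ≈ ln(2.37e-04/2.27e-03)/ln(2.27e-03/2.17e-02) ≈ 1.00.
Method Q: p ≈ ln(3.57e-09/5.68e-05)/ln(5.68e-05/7.17e-03) ≈ 2.00.
Method Q has the higher order (≈2.0 vs ≈1.0).

Q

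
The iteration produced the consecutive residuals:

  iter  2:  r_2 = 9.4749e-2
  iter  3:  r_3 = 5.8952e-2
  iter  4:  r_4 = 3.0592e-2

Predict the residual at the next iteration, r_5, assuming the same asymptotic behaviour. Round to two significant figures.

1.2e-2

First estimate the order: p ≈ ln(r_4/r_3) / ln(r_3/r_2) = ln(3.0592e-2/5.8952e-2)/ln(5.8952e-2/9.4749e-2) = ln(0.518931)/ln(0.622191) ≈ 1.3825.
Then r_5 ≈ r_4·(r_4/r_3)^p = 3.0592e-2·(0.518931)^1.3825 = 3.0592e-2·0.403775 ≈ 0.01235.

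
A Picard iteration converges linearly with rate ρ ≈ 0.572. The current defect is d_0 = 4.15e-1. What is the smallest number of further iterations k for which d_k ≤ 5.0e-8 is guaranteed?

29

After k steps, d_k ≈ 4.15e-1·0.572^k.
Need 0.572^k ≤ 5.0e-8/4.15e-1 = 1.20482e-07.
k ≥ ln(1.20482e-07)/ln(0.572) = -15.9318/-0.55862 = 28.520.
Smallest integer k = 29.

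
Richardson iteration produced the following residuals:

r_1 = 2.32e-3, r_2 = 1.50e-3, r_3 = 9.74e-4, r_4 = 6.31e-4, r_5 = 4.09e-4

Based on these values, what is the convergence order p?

Consecutive ratios: r_5/r_4 = 4.09e-4/6.31e-4 = 0.648177, r_4/r_3 = 6.31e-4/9.74e-4 = 0.647844.
p ≈ ln(0.648177)/ln(0.647844) = -0.4336/-0.4341 ≈ 1.00.
So the convergence is linear (order 1).

1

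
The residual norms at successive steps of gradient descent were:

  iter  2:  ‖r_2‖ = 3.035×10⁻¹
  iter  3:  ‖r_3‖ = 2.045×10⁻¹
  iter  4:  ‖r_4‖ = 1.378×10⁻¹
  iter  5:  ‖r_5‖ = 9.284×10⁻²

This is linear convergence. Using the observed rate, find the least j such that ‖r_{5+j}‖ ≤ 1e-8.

Rate ρ ≈ ‖r_5‖/‖r_4‖ = 9.284×10⁻²/1.378×10⁻¹ = 0.6737.
After j more steps, ‖r_{5+j}‖ ≈ 9.284×10⁻²·ρ^j; need ρ^j ≤ 1e-8/9.284×10⁻² = 1.07712e-07.
j ≥ ln(1.07712e-07)/ln(0.6737) = -16.0438/-0.39497 = 40.620.
So 41 more iterations are needed.

41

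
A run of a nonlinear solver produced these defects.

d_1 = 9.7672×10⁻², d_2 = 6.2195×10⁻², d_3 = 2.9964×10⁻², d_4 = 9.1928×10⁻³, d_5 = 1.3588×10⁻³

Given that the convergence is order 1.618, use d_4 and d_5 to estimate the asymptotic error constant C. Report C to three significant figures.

2.68

C ≈ d_5 / d_4^1.618
  = 1.3588×10⁻³ / (9.1928×10⁻³)^1.618
  = 1.3588×10⁻³ / 0.000506826 ≈ 2.681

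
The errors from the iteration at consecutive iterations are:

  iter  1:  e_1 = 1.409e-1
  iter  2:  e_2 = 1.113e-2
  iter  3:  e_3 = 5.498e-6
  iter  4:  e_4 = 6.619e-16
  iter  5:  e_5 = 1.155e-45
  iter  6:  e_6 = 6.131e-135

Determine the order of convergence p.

3

Consecutive ratios: e_6/e_5 = 6.131e-135/1.155e-45 = 5.30823e-90, e_5/e_4 = 1.155e-45/6.619e-16 = 1.74498e-30.
p ≈ ln(5.30823e-90)/ln(1.74498e-30) = -205.5634/-68.5208 ≈ 3.00.
So the convergence is cubic (order 3).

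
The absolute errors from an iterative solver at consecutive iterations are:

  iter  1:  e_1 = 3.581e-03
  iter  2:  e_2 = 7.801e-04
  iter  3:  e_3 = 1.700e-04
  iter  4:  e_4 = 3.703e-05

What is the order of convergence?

Consecutive ratios: e_4/e_3 = 3.703e-05/1.700e-04 = 0.217824, e_3/e_2 = 1.700e-04/7.801e-04 = 0.217921.
p ≈ ln(0.217824)/ln(0.217921) = -1.5241/-1.5236 ≈ 1.00.
So the convergence is linear (order 1).

1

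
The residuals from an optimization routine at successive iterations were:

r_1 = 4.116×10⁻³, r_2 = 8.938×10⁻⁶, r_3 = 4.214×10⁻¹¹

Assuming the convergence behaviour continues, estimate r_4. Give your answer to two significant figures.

9.4e-22

First estimate the order: p ≈ ln(r_3/r_2) / ln(r_2/r_1) = ln(4.214×10⁻¹¹/8.938×10⁻⁶)/ln(8.938×10⁻⁶/4.116×10⁻³) = ln(4.7147e-06)/ln(0.00217153) ≈ 2.0000.
Then r_4 ≈ r_3·(r_3/r_2)^p = 4.214×10⁻¹¹·(4.7147e-06)^2.0000 = 4.214×10⁻¹¹·2.22284e-11 ≈ 9.367e-22.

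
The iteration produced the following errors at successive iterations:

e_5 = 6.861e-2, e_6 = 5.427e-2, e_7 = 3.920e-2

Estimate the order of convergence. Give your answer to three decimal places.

1.387

p ≈ ln(e_7/e_6) / ln(e_6/e_5)
  = ln(3.920e-2/5.427e-2) / ln(5.427e-2/6.861e-2)
  = ln(0.722314) / ln(0.790993)
  = -0.325295 / -0.234466 ≈ 1.387387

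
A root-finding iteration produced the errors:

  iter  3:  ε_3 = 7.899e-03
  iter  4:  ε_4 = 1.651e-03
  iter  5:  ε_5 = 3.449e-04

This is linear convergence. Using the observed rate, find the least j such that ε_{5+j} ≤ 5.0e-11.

11

Rate ρ ≈ ε_5/ε_4 = 3.449e-04/1.651e-03 = 0.2089.
After j more steps, ε_{5+j} ≈ 3.449e-04·ρ^j; need ρ^j ≤ 5.0e-11/3.449e-04 = 1.4497e-07.
j ≥ ln(1.4497e-07)/ln(0.2089) = -15.7467/-1.56590 = 10.056.
So 11 more iterations are needed.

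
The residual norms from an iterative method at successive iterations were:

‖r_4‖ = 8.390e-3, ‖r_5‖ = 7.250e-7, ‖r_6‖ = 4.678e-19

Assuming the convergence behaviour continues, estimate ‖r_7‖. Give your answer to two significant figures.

1.3e-55

First estimate the order: p ≈ ln(‖r_6‖/‖r_5‖) / ln(‖r_5‖/‖r_4‖) = ln(4.678e-19/7.250e-7)/ln(7.250e-7/8.390e-3) = ln(6.45241e-13)/ln(8.64124e-05) ≈ 3.0000.
Then ‖r_7‖ ≈ ‖r_6‖·(‖r_6‖/‖r_5‖)^p = 4.678e-19·(6.45241e-13)^3.0000 = 4.678e-19·2.68637e-37 ≈ 1.257e-55.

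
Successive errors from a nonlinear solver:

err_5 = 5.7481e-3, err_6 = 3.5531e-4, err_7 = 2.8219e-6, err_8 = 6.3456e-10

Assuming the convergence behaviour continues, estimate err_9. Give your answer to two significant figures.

2.9e-16

First estimate the order: p ≈ ln(err_8/err_7) / ln(err_7/err_6) = ln(6.3456e-10/2.8219e-6)/ln(2.8219e-6/3.5531e-4) = ln(0.00022487)/ln(0.00794208) ≈ 1.7371.
Then err_9 ≈ err_8·(err_8/err_7)^p = 6.3456e-10·(0.00022487)^1.7371 = 6.3456e-10·4.60193e-07 ≈ 2.92e-16.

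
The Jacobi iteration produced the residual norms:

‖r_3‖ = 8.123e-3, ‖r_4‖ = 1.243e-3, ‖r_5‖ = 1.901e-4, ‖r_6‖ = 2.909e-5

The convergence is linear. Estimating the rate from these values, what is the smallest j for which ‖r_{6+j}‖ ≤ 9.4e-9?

Rate ρ ≈ ‖r_6‖/‖r_5‖ = 2.909e-5/1.901e-4 = 0.1530.
After j more steps, ‖r_{6+j}‖ ≈ 2.909e-5·ρ^j; need ρ^j ≤ 9.4e-9/2.909e-5 = 0.000323135.
j ≥ ln(0.000323135)/ln(0.1530) = -8.0374/-1.87732 = 4.281.
So 5 more iterations are needed.

5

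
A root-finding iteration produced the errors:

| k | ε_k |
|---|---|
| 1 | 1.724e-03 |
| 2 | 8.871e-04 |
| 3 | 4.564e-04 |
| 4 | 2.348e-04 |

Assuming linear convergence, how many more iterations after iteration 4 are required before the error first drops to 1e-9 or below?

19

Rate ρ ≈ ε_4/ε_3 = 2.348e-04/4.564e-04 = 0.5145.
After j more steps, ε_{4+j} ≈ 2.348e-04·ρ^j; need ρ^j ≤ 1e-9/2.348e-04 = 4.25894e-06.
j ≥ ln(4.25894e-06)/ln(0.5145) = -12.3665/-0.66456 = 18.609.
So 19 more iterations are needed.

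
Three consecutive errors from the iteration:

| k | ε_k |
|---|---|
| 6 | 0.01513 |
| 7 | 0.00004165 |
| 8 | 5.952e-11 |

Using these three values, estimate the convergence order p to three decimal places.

p ≈ ln(ε_8/ε_7) / ln(ε_7/ε_6)
  = ln(5.952e-11/0.00004165) / ln(0.00004165/0.01513)
  = ln(1.42905e-06) / ln(0.00275281)
  = -13.458501 / -5.895133 ≈ 2.282985

2.283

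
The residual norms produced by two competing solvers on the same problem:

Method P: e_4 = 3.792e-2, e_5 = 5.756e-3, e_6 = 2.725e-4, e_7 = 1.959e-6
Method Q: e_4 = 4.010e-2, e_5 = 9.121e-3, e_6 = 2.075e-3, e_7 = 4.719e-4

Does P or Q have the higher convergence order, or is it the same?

Method P: p ≈ ln(1.959e-6/2.725e-4)/ln(2.725e-4/5.756e-3) ≈ 1.62.
Method Q: p ≈ ln(4.719e-4/2.075e-3)/ln(2.075e-3/9.121e-3) ≈ 1.00.
Method P has the higher order (≈1.6 vs ≈1.0).

P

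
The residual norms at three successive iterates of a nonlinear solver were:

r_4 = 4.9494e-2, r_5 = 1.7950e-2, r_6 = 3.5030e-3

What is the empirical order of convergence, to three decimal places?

1.611

p ≈ ln(r_6/r_5) / ln(r_5/r_4)
  = ln(3.5030e-3/1.7950e-2) / ln(1.7950e-2/4.9494e-2)
  = ln(0.195153) / ln(0.36267)
  = -1.633971 / -1.014262 ≈ 1.610995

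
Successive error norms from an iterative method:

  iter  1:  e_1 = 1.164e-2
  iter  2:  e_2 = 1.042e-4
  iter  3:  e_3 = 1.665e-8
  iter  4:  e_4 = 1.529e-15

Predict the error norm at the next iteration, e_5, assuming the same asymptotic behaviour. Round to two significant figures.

1.4e-28

First estimate the order: p ≈ ln(e_4/e_3) / ln(e_3/e_2) = ln(1.529e-15/1.665e-8)/ln(1.665e-8/1.042e-4) = ln(9.18318e-08)/ln(0.000159789) ≈ 1.8536.
Then e_5 ≈ e_4·(e_4/e_3)^p = 1.529e-15·(9.18318e-08)^1.8536 = 1.529e-15·9.04074e-14 ≈ 1.382e-28.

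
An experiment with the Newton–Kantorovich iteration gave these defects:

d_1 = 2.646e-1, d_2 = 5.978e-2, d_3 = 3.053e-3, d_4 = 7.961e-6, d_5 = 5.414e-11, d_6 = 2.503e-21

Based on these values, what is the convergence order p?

Consecutive ratios: d_6/d_5 = 2.503e-21/5.414e-11 = 4.6232e-11, d_5/d_4 = 5.414e-11/7.961e-6 = 6.80065e-06.
p ≈ ln(4.6232e-11)/ln(6.80065e-06) = -23.7973/-11.8985 ≈ 2.00.
So the convergence is quadratic (order 2).

2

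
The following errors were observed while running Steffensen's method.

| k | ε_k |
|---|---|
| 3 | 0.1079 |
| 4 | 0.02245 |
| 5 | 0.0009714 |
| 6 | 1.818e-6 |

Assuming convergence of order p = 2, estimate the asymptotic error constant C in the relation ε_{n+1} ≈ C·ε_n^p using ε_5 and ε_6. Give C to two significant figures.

1.9

C ≈ ε_6 / ε_5^2
  = 1.818e-6 / (0.0009714)^2
  = 1.818e-6 / 9.43618e-07 ≈ 1.9266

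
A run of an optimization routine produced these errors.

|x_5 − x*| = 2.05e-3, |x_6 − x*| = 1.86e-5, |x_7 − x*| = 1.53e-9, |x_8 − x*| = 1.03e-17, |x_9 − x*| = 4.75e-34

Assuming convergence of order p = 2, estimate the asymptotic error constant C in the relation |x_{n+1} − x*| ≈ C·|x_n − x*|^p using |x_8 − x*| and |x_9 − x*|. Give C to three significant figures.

C ≈ |x_9 − x*| / |x_8 − x*|^2
  = 4.75e-34 / (1.03e-17)^2
  = 4.75e-34 / 1.0609e-34 ≈ 4.4773

4.48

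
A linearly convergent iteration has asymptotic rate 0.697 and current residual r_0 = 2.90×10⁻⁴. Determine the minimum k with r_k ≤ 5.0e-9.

After k steps, r_k ≈ 2.90×10⁻⁴·0.697^k.
Need 0.697^k ≤ 5.0e-9/2.90×10⁻⁴ = 1.72414e-05.
k ≥ ln(1.72414e-05)/ln(0.697) = -10.9682/-0.36097 = 30.385.
Smallest integer k = 31.

31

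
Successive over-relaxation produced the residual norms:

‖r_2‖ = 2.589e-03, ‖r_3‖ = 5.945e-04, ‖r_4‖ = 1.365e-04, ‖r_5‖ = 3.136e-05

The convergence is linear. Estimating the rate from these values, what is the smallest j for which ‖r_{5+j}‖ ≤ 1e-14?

15

Rate ρ ≈ ‖r_5‖/‖r_4‖ = 3.136e-05/1.365e-04 = 0.2297.
After j more steps, ‖r_{5+j}‖ ≈ 3.136e-05·ρ^j; need ρ^j ≤ 1e-14/3.136e-05 = 3.18878e-10.
j ≥ ln(3.18878e-10)/ln(0.2297) = -21.8662/-1.47098 = 14.865.
So 15 more iterations are needed.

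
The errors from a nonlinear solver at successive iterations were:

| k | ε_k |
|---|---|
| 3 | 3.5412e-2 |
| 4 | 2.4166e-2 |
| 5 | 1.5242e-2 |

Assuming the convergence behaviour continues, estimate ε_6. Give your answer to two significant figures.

First estimate the order: p ≈ ln(ε_5/ε_4) / ln(ε_4/ε_3) = ln(1.5242e-2/2.4166e-2)/ln(2.4166e-2/3.5412e-2) = ln(0.630721)/ln(0.682424) ≈ 1.2062.
Then ε_6 ≈ ε_5·(ε_5/ε_4)^p = 1.5242e-2·(0.630721)^1.2062 = 1.5242e-2·0.57354 ≈ 0.008742.

8.7e-3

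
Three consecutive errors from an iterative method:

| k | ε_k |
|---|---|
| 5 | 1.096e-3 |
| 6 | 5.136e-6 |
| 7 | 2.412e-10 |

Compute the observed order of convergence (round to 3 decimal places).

p ≈ ln(ε_7/ε_6) / ln(ε_6/ε_5)
  = ln(2.412e-10/5.136e-6) / ln(5.136e-6/1.096e-3)
  = ln(4.69626e-05) / ln(0.00468613)
  = -9.966159 / -5.363148 ≈ 1.858267

1.858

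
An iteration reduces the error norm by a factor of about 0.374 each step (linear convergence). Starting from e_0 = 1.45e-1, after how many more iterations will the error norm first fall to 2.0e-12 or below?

After k steps, e_k ≈ 1.45e-1·0.374^k.
Need 0.374^k ≤ 2.0e-12/1.45e-1 = 1.37931e-11.
k ≥ ln(1.37931e-11)/ln(0.374) = -25.0069/-0.98350 = 25.426.
Smallest integer k = 26.

26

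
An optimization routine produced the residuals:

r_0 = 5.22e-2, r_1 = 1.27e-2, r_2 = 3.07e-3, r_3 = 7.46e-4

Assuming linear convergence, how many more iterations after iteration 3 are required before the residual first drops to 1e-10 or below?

Rate ρ ≈ r_3/r_2 = 7.46e-4/3.07e-3 = 0.2430.
After j more steps, r_{3+j} ≈ 7.46e-4·ρ^j; need ρ^j ≤ 1e-10/7.46e-4 = 1.34048e-07.
j ≥ ln(1.34048e-07)/ln(0.2430) = -15.8251/-1.41469 = 11.186.
So 12 more iterations are needed.

12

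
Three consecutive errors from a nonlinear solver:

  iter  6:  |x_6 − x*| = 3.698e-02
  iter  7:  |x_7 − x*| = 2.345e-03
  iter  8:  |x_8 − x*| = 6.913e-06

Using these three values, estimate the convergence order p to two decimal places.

2.11

p ≈ ln(|x_8 − x*|/|x_7 − x*|) / ln(|x_7 − x*|/|x_6 − x*|)
  = ln(6.913e-06/2.345e-03) / ln(2.345e-03/3.698e-02)
  = ln(0.00294797) / ln(0.0634127)
  = -5.82664 / -2.75809 ≈ 2.11256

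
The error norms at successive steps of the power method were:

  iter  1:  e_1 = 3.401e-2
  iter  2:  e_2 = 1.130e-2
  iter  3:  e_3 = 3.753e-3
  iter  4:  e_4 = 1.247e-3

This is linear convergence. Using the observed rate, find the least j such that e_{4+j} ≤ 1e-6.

7

Rate ρ ≈ e_4/e_3 = 1.247e-3/3.753e-3 = 0.3323.
After j more steps, e_{4+j} ≈ 1.247e-3·ρ^j; need ρ^j ≤ 1e-6/1.247e-3 = 0.000801925.
j ≥ ln(0.000801925)/ln(0.3323) = -7.1285/-1.10172 = 6.470.
So 7 more iterations are needed.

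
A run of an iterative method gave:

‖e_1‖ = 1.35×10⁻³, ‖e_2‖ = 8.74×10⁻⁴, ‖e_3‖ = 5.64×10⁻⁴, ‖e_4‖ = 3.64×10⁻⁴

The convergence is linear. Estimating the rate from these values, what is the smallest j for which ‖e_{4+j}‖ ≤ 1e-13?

51

Rate ρ ≈ ‖e_4‖/‖e_3‖ = 3.64×10⁻⁴/5.64×10⁻⁴ = 0.6454.
After j more steps, ‖e_{4+j}‖ ≈ 3.64×10⁻⁴·ρ^j; need ρ^j ≤ 1e-13/3.64×10⁻⁴ = 2.74725e-10.
j ≥ ln(2.74725e-10)/ln(0.6454) = -22.0153/-0.43788 = 50.277.
So 51 more iterations are needed.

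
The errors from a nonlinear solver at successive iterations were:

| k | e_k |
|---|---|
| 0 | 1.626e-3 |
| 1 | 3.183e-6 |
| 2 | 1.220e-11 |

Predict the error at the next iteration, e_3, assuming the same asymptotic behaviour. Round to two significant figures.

1.8e-22

First estimate the order: p ≈ ln(e_2/e_1) / ln(e_1/e_0) = ln(1.220e-11/3.183e-6)/ln(3.183e-6/1.626e-3) = ln(3.83286e-06)/ln(0.00195756) ≈ 2.0000.
Then e_3 ≈ e_2·(e_2/e_1)^p = 1.220e-11·(3.83286e-06)^2.0000 = 1.220e-11·1.46908e-11 ≈ 1.792e-22.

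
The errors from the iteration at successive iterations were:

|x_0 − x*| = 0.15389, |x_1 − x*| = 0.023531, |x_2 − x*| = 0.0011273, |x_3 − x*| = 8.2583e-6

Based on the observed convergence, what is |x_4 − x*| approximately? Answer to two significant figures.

First estimate the order: p ≈ ln(|x_3 − x*|/|x_2 − x*|) / ln(|x_2 − x*|/|x_1 − x*|) = ln(8.2583e-6/0.0011273)/ln(0.0011273/0.023531) = ln(0.00732573)/ln(0.047907) ≈ 1.6180.
Then |x_4 − x*| ≈ |x_3 − x*|·(|x_3 − x*|/|x_2 − x*|)^p = 8.2583e-6·(0.00732573)^1.6180 = 8.2583e-6·0.000351018 ≈ 2.899e-09.

2.9e-9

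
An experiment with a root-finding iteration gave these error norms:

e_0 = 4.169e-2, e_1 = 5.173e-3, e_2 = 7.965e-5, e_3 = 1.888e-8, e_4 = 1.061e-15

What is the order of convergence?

2

Consecutive ratios: e_4/e_3 = 1.061e-15/1.888e-8 = 5.6197e-08, e_3/e_2 = 1.888e-8/7.965e-5 = 0.000237037.
p ≈ ln(5.6197e-08)/ln(0.000237037) = -16.6944/-8.3473 ≈ 2.00.
So the convergence is quadratic (order 2).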